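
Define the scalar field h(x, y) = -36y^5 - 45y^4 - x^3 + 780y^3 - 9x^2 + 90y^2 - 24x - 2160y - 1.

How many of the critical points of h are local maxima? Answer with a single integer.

2

h separates as a function of x plus a function of y, so ∇h=0 decouples.
∂h/∂x = -3(x + 2)(x + 4) = 0 at x ∈ {-4, -2}; ∂h/∂y = -180(y - 3)(y - 1)(y + 1)(y + 4) = 0 at y ∈ {-4, -1, 1, 3}.
The Hessian is diagonal: diag(h_xx, h_yy). Second derivatives: h_xx(-4)=6, h_xx(-2)=-6; h_yy(-4)=18900, h_yy(-1)=-4320, h_yy(1)=3600, h_yy(3)=-10080.
Local maxima occur where both diagonal entries negative: (-2, -1), (-2, 3). Count: 2.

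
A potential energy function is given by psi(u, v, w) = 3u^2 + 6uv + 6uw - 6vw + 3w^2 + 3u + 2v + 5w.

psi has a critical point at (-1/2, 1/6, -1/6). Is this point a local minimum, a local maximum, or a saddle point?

The Hessian is constant: H = [[6, 6, 6], [6, 0, -6], [6, -6, 6]].
Leading principal minors: Δ₁ = 6, Δ₂ = -36, Δ₃ = -864.
The minors fit neither the all-positive nor the alternating-sign pattern, so H is indefinite: a saddle point.

saddle point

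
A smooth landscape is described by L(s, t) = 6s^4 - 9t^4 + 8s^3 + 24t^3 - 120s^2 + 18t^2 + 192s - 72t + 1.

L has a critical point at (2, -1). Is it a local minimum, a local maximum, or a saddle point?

The mixed partial ∂²L/∂s∂t is 0, so the Hessian at any point is diag(L_ss, L_tt) = diag(24(3s^2 + 2s - 10), 36(-3t^2 + 4t + 1)).
At (2, -1): H = diag(144, -216).
The eigenvalues have opposite signs, so H is indefinite: a saddle point.

saddle point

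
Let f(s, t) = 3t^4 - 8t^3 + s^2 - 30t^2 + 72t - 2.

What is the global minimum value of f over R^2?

-154

f(s,t) separates as P(s) + Q(t) − 2, so its minimum is min P + min Q − 2.
P'(s) = 2s vanishes at s ∈ {0}; Q'(t) = 12(t - 3)(t - 1)(t + 2) vanishes at t ∈ {-2, 1, 3}.
Local minima of P (where P''>0): P(0)=0. Local minima of Q: Q(-2)=-152, Q(3)=-27.
So the global minimum of f is P(0) + Q(-2) − 2 = 0 − 152 − 2 = -154, attained at (0, -2).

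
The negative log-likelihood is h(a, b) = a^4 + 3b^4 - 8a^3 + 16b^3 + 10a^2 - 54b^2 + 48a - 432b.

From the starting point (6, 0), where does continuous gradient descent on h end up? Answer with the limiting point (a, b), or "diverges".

(4, 3)

h is separable, so gradient descent decouples: a follows -∂h/∂a, b follows -∂h/∂b.
∂h/∂a = 4(a - 4)(a - 3)(a + 1); at a=6 this is 168, so a decreases.
∂h/∂b = 12(b - 3)(b + 3)(b + 4); at b=0 this is -432, so b increases.
a converges to its nearest critical value 4 (a local min of the a-part); b converges to 3. The iterate converges to (4, 3).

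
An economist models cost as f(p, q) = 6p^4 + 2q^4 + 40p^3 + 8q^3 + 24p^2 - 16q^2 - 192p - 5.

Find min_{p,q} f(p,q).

-383

f(p,q) separates as A(p) + B(q) − 5, so its minimum is min A + min B − 5.
A'(p) = 24(p - 1)(p + 2)(p + 4) vanishes at p ∈ {-4, -2, 1}; B'(q) = 8q(q - 1)(q + 4) vanishes at q ∈ {-4, 0, 1}.
Local minima of A (where A''>0): A(-4)=128, A(1)=-122. Local minima of B: B(-4)=-256, B(1)=-6.
So the global minimum of f is A(1) + B(-4) − 5 = -122 − 256 − 5 = -383, attained at (1, -4).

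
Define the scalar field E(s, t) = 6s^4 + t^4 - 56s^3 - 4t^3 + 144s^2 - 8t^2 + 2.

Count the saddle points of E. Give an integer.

4

E separates as a function of s plus a function of t, so ∇E=0 decouples.
∂E/∂s = 24s(s - 4)(s - 3) = 0 at s ∈ {0, 3, 4}; ∂E/∂t = 4t(t - 4)(t + 1) = 0 at t ∈ {-1, 0, 4}.
The Hessian is diagonal: diag(E_ss, E_tt). Second derivatives: E_ss(0)=288, E_ss(3)=-72, E_ss(4)=96; E_tt(-1)=20, E_tt(0)=-16, E_tt(4)=80.
Saddle points occur where the two diagonal entries have opposite signs: (0, 0), (3, -1), (3, 4), (4, 0). Count: 4.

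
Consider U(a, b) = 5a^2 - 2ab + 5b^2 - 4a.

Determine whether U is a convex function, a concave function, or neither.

U is quadratic, so its Hessian is the constant matrix H = [[10, -2], [-2, 10]].
det(H) = 96, tr(H) = 20.
det(H) > 0 and tr(H) > 0, so H is positive definite everywhere: convex.

convex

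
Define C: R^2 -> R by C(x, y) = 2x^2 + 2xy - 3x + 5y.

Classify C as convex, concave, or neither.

C is quadratic, so its Hessian is the constant matrix H = [[4, 2], [2, 0]].
det(H) = -4, tr(H) = 4.
det(H) < 0, so H is indefinite: neither convex nor concave.

neither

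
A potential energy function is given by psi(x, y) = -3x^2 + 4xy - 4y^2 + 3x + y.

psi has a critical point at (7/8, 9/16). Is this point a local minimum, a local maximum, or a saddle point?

The Hessian of psi is constant: H = [[-6, 4], [4, -8]].
det(H) = (-6)·(-8) − 4² = 32.
det(H) > 0 and tr(H) = -14 < 0, so H is negative definite and the point is a local maximum.

local maximum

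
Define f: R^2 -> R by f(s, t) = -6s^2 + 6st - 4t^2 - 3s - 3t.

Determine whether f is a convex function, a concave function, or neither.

concave

f is quadratic, so its Hessian is the constant matrix H = [[-12, 6], [6, -8]].
det(H) = 60, tr(H) = -20.
det(H) > 0 and tr(H) < 0, so H is negative definite everywhere: concave.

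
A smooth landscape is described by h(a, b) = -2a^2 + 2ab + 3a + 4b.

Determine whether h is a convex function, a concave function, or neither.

neither

h is quadratic, so its Hessian is the constant matrix H = [[-4, 2], [2, 0]].
det(H) = -4, tr(H) = -4.
det(H) < 0, so H is indefinite: neither convex nor concave.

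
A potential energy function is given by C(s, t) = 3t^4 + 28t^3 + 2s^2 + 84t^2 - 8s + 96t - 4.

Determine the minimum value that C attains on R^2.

C(s,t) separates as P(s) + Q(t) − 4, so its minimum is min P + min Q − 4.
P'(s) = 4s - 8 vanishes at s ∈ {2}; Q'(t) = 12(t + 1)(t + 2)(t + 4) vanishes at t ∈ {-4, -2, -1}.
Local minima of P (where P''>0): P(2)=-8. Local minima of Q: Q(-4)=-64, Q(-1)=-37.
So the global minimum of C is P(2) + Q(-4) − 4 = -8 − 64 − 4 = -76, attained at (2, -4).

-76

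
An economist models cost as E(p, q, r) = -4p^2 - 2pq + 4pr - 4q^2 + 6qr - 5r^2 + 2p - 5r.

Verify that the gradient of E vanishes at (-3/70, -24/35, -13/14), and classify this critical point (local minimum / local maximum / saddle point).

∇E = (-8p - 2q + 4r + 2, -2p - 8q + 6r, 4p + 6q - 10r - 5); substituting (-3/70, -24/35, -13/14) gives ∇E = (0, 0, 0), so (-3/70, -24/35, -13/14) is indeed a critical point.
The Hessian is constant: H = [[-8, -2, 4], [-2, -8, 6], [4, 6, -10]].
Leading principal minors: Δ₁ = -8, Δ₂ = 60, Δ₃ = -280.
The minors alternate sign starting negative (−, +, −), so H is negative definite: a local maximum.

local maximum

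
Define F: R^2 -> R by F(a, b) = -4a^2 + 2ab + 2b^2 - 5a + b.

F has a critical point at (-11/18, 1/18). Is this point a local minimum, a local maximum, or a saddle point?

saddle point

The Hessian of F is constant: H = [[-8, 2], [2, 4]].
det(H) = (-8)·4 − 2² = -36.
Since det(H) < 0, H is indefinite and the critical point is a saddle point.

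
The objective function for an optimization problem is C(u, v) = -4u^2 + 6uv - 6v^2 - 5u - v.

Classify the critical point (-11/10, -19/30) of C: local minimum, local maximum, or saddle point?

The Hessian of C is constant: H = [[-8, 6], [6, -12]].
det(H) = (-8)·(-12) − 6² = 60.
det(H) > 0 and tr(H) = -20 < 0, so H is negative definite and the point is a local maximum.

local maximum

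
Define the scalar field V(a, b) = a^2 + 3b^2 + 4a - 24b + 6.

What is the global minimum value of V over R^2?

-46

V(a,b) separates as P(a) + Q(b) + 6, so its minimum is min P + min Q + 6.
P'(a) = 2a + 4 vanishes at a ∈ {-2}; Q'(b) = 6b - 24 vanishes at b ∈ {4}.
Local minima of P (where P''>0): P(-2)=-4. Local minima of Q: Q(4)=-48.
So the global minimum of V is P(-2) + Q(4) + 6 = -4 − 48 + 6 = -46, attained at (-2, 4).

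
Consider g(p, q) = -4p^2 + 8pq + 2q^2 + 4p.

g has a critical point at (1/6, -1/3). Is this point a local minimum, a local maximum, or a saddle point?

saddle point

The Hessian of g is constant: H = [[-8, 8], [8, 4]].
det(H) = (-8)·4 − 8² = -96.
Since det(H) < 0, H is indefinite and the critical point is a saddle point.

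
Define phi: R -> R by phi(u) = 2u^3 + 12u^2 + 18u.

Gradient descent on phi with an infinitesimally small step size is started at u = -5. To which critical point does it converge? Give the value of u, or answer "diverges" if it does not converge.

diverges

phi'(u) = 6(u + 1)(u + 3), so phi'(-5) = 48.
Gradient descent moves in the -phi' direction, i.e. u is decreasing.
There is no critical point below u=-5, and phi' keeps the same sign, so the iterate runs off to −∞.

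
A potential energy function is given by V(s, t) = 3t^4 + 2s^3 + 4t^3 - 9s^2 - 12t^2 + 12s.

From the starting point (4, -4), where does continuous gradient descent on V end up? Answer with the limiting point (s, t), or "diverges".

V is separable, so gradient descent decouples: s follows -∂V/∂s, t follows -∂V/∂t.
∂V/∂s = 6(s - 2)(s - 1); at s=4 this is 36, so s decreases.
∂V/∂t = 12t(t - 1)(t + 2); at t=-4 this is -480, so t increases.
s converges to its nearest critical value 2 (a local min of the s-part); t converges to -2. The iterate converges to (2, -2).

(2, -2)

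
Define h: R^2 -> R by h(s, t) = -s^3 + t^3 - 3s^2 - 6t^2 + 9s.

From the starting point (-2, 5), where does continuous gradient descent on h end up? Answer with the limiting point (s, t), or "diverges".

(-3, 4)

h is separable, so gradient descent decouples: s follows -∂h/∂s, t follows -∂h/∂t.
∂h/∂s = -3(s - 1)(s + 3); at s=-2 this is 9, so s decreases.
∂h/∂t = 3t(t - 4); at t=5 this is 15, so t decreases.
s converges to its nearest critical value -3 (a local min of the s-part); t converges to 4. The iterate converges to (-3, 4).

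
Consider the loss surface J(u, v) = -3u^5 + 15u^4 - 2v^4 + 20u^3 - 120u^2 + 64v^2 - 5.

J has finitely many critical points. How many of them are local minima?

2

J separates as a function of u plus a function of v, so ∇J=0 decouples.
∂J/∂u = -15u(u - 4)(u - 2)(u + 2) = 0 at u ∈ {-2, 0, 2, 4}; ∂J/∂v = -8v(v - 4)(v + 4) = 0 at v ∈ {-4, 0, 4}.
The Hessian is diagonal: diag(J_uu, J_vv). Second derivatives: J_uu(-2)=720, J_uu(0)=-240, J_uu(2)=240, J_uu(4)=-720; J_vv(-4)=-256, J_vv(0)=128, J_vv(4)=-256.
Local minima occur where both diagonal entries positive: (-2, 0), (2, 0). Count: 2.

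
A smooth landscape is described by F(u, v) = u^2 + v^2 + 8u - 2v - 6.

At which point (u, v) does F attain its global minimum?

(-4, 1)

F(u,v) separates as P(u) + Q(v) − 6, so its minimum is min P + min Q − 6.
P'(u) = 2u + 8 vanishes at u ∈ {-4}; Q'(v) = 2v - 2 vanishes at v ∈ {1}.
Local minima of P (where P''>0): P(-4)=-16. Local minima of Q: Q(1)=-1.
So the global minimum of F is P(-4) + Q(1) − 6 = -16 − 1 − 6 = -23, attained at (-4, 1).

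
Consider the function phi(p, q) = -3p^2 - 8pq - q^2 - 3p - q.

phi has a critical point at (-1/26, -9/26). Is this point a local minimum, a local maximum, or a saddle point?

The Hessian of phi is constant: H = [[-6, -8], [-8, -2]].
det(H) = (-6)·(-2) − (-8)² = -52.
Since det(H) < 0, H is indefinite and the critical point is a saddle point.

saddle point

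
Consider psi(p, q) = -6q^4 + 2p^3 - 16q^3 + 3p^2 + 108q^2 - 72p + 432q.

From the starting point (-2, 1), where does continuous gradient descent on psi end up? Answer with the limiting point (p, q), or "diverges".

psi is separable, so gradient descent decouples: p follows -∂psi/∂p, q follows -∂psi/∂q.
∂psi/∂p = 6(p - 3)(p + 4); at p=-2 this is -60, so p increases.
∂psi/∂q = -24(q - 3)(q + 2)(q + 3); at q=1 this is 576, so q decreases.
p converges to its nearest critical value 3 (a local min of the p-part); q converges to -2. The iterate converges to (3, -2).

(3, -2)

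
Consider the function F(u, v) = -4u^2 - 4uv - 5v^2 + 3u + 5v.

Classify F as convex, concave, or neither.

concave

F is quadratic, so its Hessian is the constant matrix H = [[-8, -4], [-4, -10]].
det(H) = 64, tr(H) = -18.
det(H) > 0 and tr(H) < 0, so H is negative definite everywhere: concave.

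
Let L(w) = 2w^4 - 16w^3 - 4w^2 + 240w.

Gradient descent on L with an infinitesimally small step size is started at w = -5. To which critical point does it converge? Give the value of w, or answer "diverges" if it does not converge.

L'(w) = 8(w - 5)(w - 3)(w + 2), so L'(-5) = -1920.
Gradient descent moves in the -L' direction, i.e. w is increasing.
The nearest critical point in that direction is w = -2, where L'' = 280 > 0 (a local minimum). The iterate converges there.

-2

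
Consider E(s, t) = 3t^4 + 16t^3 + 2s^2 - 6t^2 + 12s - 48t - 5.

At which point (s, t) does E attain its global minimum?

(-3, -4)

E(s,t) separates as P(s) + Q(t) − 5, so its minimum is min P + min Q − 5.
P'(s) = 4s + 12 vanishes at s ∈ {-3}; Q'(t) = 12(t - 1)(t + 1)(t + 4) vanishes at t ∈ {-4, -1, 1}.
Local minima of P (where P''>0): P(-3)=-18. Local minima of Q: Q(-4)=-160, Q(1)=-35.
So the global minimum of E is P(-3) + Q(-4) − 5 = -18 − 160 − 5 = -183, attained at (-3, -4).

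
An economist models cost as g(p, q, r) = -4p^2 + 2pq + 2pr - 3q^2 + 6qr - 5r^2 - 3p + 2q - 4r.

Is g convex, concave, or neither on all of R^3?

concave

g is quadratic, so its Hessian is the constant matrix H = [[-8, 2, 2], [2, -6, 6], [2, 6, -10]].
Leading principal minors: -8, 44, -80.
Signs alternate −, +, − ⇒ H ≺ 0 ⇒ concave.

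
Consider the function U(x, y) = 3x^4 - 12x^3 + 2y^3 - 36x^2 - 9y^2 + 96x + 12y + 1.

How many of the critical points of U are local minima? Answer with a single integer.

U separates as a function of x plus a function of y, so ∇U=0 decouples.
∂U/∂x = 12(x - 4)(x - 1)(x + 2) = 0 at x ∈ {-2, 1, 4}; ∂U/∂y = 6(y - 2)(y - 1) = 0 at y ∈ {1, 2}.
The Hessian is diagonal: diag(U_xx, U_yy). Second derivatives: U_xx(-2)=216, U_xx(1)=-108, U_xx(4)=216; U_yy(1)=-6, U_yy(2)=6.
Local minima occur where both diagonal entries positive: (-2, 2), (4, 2). Count: 2.

2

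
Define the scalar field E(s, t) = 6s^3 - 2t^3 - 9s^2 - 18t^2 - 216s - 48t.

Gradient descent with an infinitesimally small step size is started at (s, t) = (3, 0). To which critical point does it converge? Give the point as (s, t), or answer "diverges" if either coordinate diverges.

E is separable, so gradient descent decouples: s follows -∂E/∂s, t follows -∂E/∂t.
∂E/∂s = 18(s - 4)(s + 3); at s=3 this is -108, so s increases.
∂E/∂t = -6(t + 2)(t + 4); at t=0 this is -48, so t increases.
The t-coordinate has no critical point in that direction and runs off to infinity.

diverges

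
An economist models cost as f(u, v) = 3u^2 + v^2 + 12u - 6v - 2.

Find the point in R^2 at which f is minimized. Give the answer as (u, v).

f(u,v) separates as P(u) + Q(v) − 2, so its minimum is min P + min Q − 2.
P'(u) = 6u + 12 vanishes at u ∈ {-2}; Q'(v) = 2v - 6 vanishes at v ∈ {3}.
Local minima of P (where P''>0): P(-2)=-12. Local minima of Q: Q(3)=-9.
So the global minimum of f is P(-2) + Q(3) − 2 = -12 − 9 − 2 = -23, attained at (-2, 3).

(-2, 3)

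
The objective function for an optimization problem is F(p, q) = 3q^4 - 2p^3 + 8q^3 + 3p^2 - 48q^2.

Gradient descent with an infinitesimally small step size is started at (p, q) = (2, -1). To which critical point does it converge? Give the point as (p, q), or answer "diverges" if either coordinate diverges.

F is separable, so gradient descent decouples: p follows -∂F/∂p, q follows -∂F/∂q.
∂F/∂p = -6p(p - 1); at p=2 this is -12, so p increases.
∂F/∂q = 12q(q - 2)(q + 4); at q=-1 this is 108, so q decreases.
The p-coordinate has no critical point in that direction and runs off to infinity.

diverges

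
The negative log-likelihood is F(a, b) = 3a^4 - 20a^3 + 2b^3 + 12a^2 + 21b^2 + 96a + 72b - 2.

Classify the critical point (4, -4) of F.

The mixed partial ∂²F/∂a∂b is 0, so the Hessian at any point is diag(F_aa, F_bb) = diag(12(3a^2 - 10a + 2), 6(2b + 7)).
At (4, -4): H = diag(120, -6).
The eigenvalues have opposite signs, so H is indefinite: a saddle point.

saddle point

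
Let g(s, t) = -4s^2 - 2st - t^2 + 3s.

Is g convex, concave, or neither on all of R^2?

concave

g is quadratic, so its Hessian is the constant matrix H = [[-8, -2], [-2, -2]].
det(H) = 12, tr(H) = -10.
det(H) > 0 and tr(H) < 0, so H is negative definite everywhere: concave.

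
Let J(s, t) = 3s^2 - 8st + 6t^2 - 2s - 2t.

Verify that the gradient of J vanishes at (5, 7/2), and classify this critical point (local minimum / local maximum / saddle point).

∇J = (6s - 8t - 2, -8s + 12t - 2); substituting (5, 7/2) gives ∇J = (0, 0), so (5, 7/2) is indeed a critical point.
The Hessian of J is constant: H = [[6, -8], [-8, 12]].
det(H) = 6·12 − (-8)² = 8.
det(H) > 0 and tr(H) = 18 > 0, so H is positive definite and the point is a local minimum.

local minimum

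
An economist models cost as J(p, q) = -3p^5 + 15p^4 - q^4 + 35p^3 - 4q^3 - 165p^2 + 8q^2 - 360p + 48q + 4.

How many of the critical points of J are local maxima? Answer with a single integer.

4

J separates as a function of p plus a function of q, so ∇J=0 decouples.
∂J/∂p = -15(p - 4)(p - 3)(p + 1)(p + 2) = 0 at p ∈ {-2, -1, 3, 4}; ∂J/∂q = -4(q - 2)(q + 2)(q + 3) = 0 at q ∈ {-3, -2, 2}.
The Hessian is diagonal: diag(J_pp, J_qq). Second derivatives: J_pp(-2)=450, J_pp(-1)=-300, J_pp(3)=300, J_pp(4)=-450; J_qq(-3)=-20, J_qq(-2)=16, J_qq(2)=-80.
Local maxima occur where both diagonal entries negative: (-1, -3), (-1, 2), (4, -3), (4, 2). Count: 4.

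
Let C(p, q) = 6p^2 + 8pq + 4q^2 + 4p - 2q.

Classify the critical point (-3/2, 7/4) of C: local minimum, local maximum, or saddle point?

The Hessian of C is constant: H = [[12, 8], [8, 8]].
det(H) = 12·8 − 8² = 32.
det(H) > 0 and tr(H) = 20 > 0, so H is positive definite and the point is a local minimum.

local minimum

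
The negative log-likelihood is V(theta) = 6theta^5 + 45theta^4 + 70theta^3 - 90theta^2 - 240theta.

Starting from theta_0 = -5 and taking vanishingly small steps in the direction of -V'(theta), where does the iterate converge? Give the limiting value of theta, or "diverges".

diverges

V'(theta) = 30(theta - 1)(theta + 1)(theta + 2)(theta + 4), so V'(-5) = 2160.
Gradient descent moves in the -V' direction, i.e. theta is decreasing.
There is no critical point below theta=-5, and V' keeps the same sign, so the iterate runs off to −∞.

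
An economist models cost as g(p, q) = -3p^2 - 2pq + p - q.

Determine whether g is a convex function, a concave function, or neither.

g is quadratic, so its Hessian is the constant matrix H = [[-6, -2], [-2, 0]].
det(H) = -4, tr(H) = -6.
det(H) < 0, so H is indefinite: neither convex nor concave.

neither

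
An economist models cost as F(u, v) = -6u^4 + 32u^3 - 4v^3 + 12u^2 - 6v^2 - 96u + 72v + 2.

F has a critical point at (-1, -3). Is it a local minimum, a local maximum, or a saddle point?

The mixed partial ∂²F/∂u∂v is 0, so the Hessian at any point is diag(F_uu, F_vv) = diag(24(-3u^2 + 8u + 1), -12(2v + 1)).
At (-1, -3): H = diag(-240, 60).
The eigenvalues have opposite signs, so H is indefinite: a saddle point.

saddle point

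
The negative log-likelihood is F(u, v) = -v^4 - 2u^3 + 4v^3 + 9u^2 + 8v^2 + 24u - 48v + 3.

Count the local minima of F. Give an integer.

F separates as a function of u plus a function of v, so ∇F=0 decouples.
∂F/∂u = -6(u - 4)(u + 1) = 0 at u ∈ {-1, 4}; ∂F/∂v = -4(v - 3)(v - 2)(v + 2) = 0 at v ∈ {-2, 2, 3}.
The Hessian is diagonal: diag(F_uu, F_vv). Second derivatives: F_uu(-1)=30, F_uu(4)=-30; F_vv(-2)=-80, F_vv(2)=16, F_vv(3)=-20.
Local minima occur where both diagonal entries positive: (-1, 2). Count: 1.

1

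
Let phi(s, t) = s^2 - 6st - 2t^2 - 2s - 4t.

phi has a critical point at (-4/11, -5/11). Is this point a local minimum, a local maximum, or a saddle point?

The Hessian of phi is constant: H = [[2, -6], [-6, -4]].
det(H) = 2·(-4) − (-6)² = -44.
Since det(H) < 0, H is indefinite and the critical point is a saddle point.

saddle point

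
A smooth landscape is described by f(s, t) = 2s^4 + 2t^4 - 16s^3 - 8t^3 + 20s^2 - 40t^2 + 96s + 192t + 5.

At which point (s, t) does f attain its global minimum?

f(s,t) separates as P(s) + Q(t) + 5, so its minimum is min P + min Q + 5.
P'(s) = 8(s - 4)(s - 3)(s + 1) vanishes at s ∈ {-1, 3, 4}; Q'(t) = 8(t - 4)(t - 2)(t + 3) vanishes at t ∈ {-3, 2, 4}.
Local minima of P (where P''>0): P(-1)=-58, P(4)=192. Local minima of Q: Q(-3)=-558, Q(4)=128.
So the global minimum of f is P(-1) + Q(-3) + 5 = -58 − 558 + 5 = -611, attained at (-1, -3).

(-1, -3)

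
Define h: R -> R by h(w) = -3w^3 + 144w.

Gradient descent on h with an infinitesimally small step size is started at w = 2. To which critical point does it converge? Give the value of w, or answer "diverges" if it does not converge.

h'(w) = -9(w - 4)(w + 4), so h'(2) = 108.
Gradient descent moves in the -h' direction, i.e. w is decreasing.
The nearest critical point in that direction is w = -4, where h'' = 72 > 0 (a local minimum). The iterate converges there.

-4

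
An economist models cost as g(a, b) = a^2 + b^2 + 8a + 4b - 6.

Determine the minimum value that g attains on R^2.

g(a,b) separates as P(a) + Q(b) − 6, so its minimum is min P + min Q − 6.
P'(a) = 2a + 8 vanishes at a ∈ {-4}; Q'(b) = 2b + 4 vanishes at b ∈ {-2}.
Local minima of P (where P''>0): P(-4)=-16. Local minima of Q: Q(-2)=-4.
So the global minimum of g is P(-4) + Q(-2) − 6 = -16 − 4 − 6 = -26, attained at (-4, -2).

-26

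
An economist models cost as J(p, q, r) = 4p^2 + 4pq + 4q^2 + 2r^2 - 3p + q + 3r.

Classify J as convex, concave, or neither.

convex

J is quadratic, so its Hessian is the constant matrix H = [[8, 4, 0], [4, 8, 0], [0, 0, 4]].
Leading principal minors: 8, 48, 192.
All positive ⇒ H ≻ 0 ⇒ convex.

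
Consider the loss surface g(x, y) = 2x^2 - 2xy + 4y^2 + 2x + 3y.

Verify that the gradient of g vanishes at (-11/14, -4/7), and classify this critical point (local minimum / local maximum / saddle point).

∇g = (4x - 2y + 2, -2x + 8y + 3); substituting (-11/14, -4/7) gives ∇g = (0, 0), so (-11/14, -4/7) is indeed a critical point.
The Hessian of g is constant: H = [[4, -2], [-2, 8]].
det(H) = 4·8 − (-2)² = 28.
det(H) > 0 and tr(H) = 12 > 0, so H is positive definite and the point is a local minimum.

local minimum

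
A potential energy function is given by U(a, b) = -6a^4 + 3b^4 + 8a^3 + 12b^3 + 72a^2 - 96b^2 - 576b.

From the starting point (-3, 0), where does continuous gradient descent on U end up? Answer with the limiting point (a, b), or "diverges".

diverges

U is separable, so gradient descent decouples: a follows -∂U/∂a, b follows -∂U/∂b.
∂U/∂a = -24a(a - 3)(a + 2); at a=-3 this is 432, so a decreases.
∂U/∂b = 12(b - 4)(b + 3)(b + 4); at b=0 this is -576, so b increases.
The a-coordinate has no critical point in that direction and runs off to infinity.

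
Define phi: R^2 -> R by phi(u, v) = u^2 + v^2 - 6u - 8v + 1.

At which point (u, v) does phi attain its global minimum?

phi(u,v) separates as P(u) + Q(v) + 1, so its minimum is min P + min Q + 1.
P'(u) = 2u - 6 vanishes at u ∈ {3}; Q'(v) = 2v - 8 vanishes at v ∈ {4}.
Local minima of P (where P''>0): P(3)=-9. Local minima of Q: Q(4)=-16.
So the global minimum of phi is P(3) + Q(4) + 1 = -9 − 16 + 1 = -24, attained at (3, 4).

(3, 4)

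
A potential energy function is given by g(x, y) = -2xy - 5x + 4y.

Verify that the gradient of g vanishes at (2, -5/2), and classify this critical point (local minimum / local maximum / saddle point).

∇g = (-2y - 5, -2x + 4); substituting (2, -5/2) gives ∇g = (0, 0), so (2, -5/2) is indeed a critical point.
The Hessian of g is constant: H = [[0, -2], [-2, 0]].
det(H) = 0·0 − (-2)² = -4.
Since det(H) < 0, H is indefinite and the critical point is a saddle point.

saddle point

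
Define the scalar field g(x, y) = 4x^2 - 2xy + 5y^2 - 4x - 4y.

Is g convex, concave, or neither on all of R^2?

convex

g is quadratic, so its Hessian is the constant matrix H = [[8, -2], [-2, 10]].
det(H) = 76, tr(H) = 18.
det(H) > 0 and tr(H) > 0, so H is positive definite everywhere: convex.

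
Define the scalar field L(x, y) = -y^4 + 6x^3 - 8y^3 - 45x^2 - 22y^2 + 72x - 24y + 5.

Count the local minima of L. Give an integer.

1

L separates as a function of x plus a function of y, so ∇L=0 decouples.
∂L/∂x = 18(x - 4)(x - 1) = 0 at x ∈ {1, 4}; ∂L/∂y = -4(y + 1)(y + 2)(y + 3) = 0 at y ∈ {-3, -2, -1}.
The Hessian is diagonal: diag(L_xx, L_yy). Second derivatives: L_xx(1)=-54, L_xx(4)=54; L_yy(-3)=-8, L_yy(-2)=4, L_yy(-1)=-8.
Local minima occur where both diagonal entries positive: (4, -2). Count: 1.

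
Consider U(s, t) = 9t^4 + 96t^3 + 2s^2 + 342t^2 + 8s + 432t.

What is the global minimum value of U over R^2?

U(s,t) separates as P(s) + Q(t), so its minimum is min P + min Q.
P'(s) = 4s + 8 vanishes at s ∈ {-2}; Q'(t) = 36(t + 1)(t + 3)(t + 4) vanishes at t ∈ {-4, -3, -1}.
Local minima of P (where P''>0): P(-2)=-8. Local minima of Q: Q(-4)=-96, Q(-1)=-177.
So the global minimum of U is P(-2) + Q(-1) = -8 − 177 = -185, attained at (-2, -1).

-185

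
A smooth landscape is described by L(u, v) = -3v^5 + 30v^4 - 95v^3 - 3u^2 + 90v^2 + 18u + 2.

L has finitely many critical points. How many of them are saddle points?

2

L separates as a function of u plus a function of v, so ∇L=0 decouples.
∂L/∂u = -6(u - 3) = 0 at u ∈ {3}; ∂L/∂v = -15v(v - 4)(v - 3)(v - 1) = 0 at v ∈ {0, 1, 3, 4}.
The Hessian is diagonal: diag(L_uu, L_vv). Second derivatives: L_uu(3)=-6; L_vv(0)=180, L_vv(1)=-90, L_vv(3)=90, L_vv(4)=-180.
Saddle points occur where the two diagonal entries have opposite signs: (3, 0), (3, 3). Count: 2.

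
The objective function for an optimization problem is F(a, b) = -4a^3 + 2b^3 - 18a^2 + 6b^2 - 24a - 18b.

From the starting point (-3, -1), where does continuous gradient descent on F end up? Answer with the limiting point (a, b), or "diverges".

F is separable, so gradient descent decouples: a follows -∂F/∂a, b follows -∂F/∂b.
∂F/∂a = -12(a + 1)(a + 2); at a=-3 this is -24, so a increases.
∂F/∂b = 6(b - 1)(b + 3); at b=-1 this is -24, so b increases.
a converges to its nearest critical value -2 (a local min of the a-part); b converges to 1. The iterate converges to (-2, 1).

(-2, 1)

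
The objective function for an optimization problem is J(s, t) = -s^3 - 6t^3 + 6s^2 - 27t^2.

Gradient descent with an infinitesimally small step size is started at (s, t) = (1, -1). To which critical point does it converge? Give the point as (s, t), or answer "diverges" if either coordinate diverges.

J is separable, so gradient descent decouples: s follows -∂J/∂s, t follows -∂J/∂t.
∂J/∂s = -3s(s - 4); at s=1 this is 9, so s decreases.
∂J/∂t = -18t(t + 3); at t=-1 this is 36, so t decreases.
s converges to its nearest critical value 0 (a local min of the s-part); t converges to -3. The iterate converges to (0, -3).

(0, -3)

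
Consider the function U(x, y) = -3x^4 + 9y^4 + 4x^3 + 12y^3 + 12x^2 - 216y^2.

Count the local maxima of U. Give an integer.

U separates as a function of x plus a function of y, so ∇U=0 decouples.
∂U/∂x = -12x(x - 2)(x + 1) = 0 at x ∈ {-1, 0, 2}; ∂U/∂y = 36y(y - 3)(y + 4) = 0 at y ∈ {-4, 0, 3}.
The Hessian is diagonal: diag(U_xx, U_yy). Second derivatives: U_xx(-1)=-36, U_xx(0)=24, U_xx(2)=-72; U_yy(-4)=1008, U_yy(0)=-432, U_yy(3)=756.
Local maxima occur where both diagonal entries negative: (-1, 0), (2, 0). Count: 2.

2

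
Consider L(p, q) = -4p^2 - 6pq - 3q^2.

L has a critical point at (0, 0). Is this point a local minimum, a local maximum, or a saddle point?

local maximum

The Hessian of L is constant: H = [[-8, -6], [-6, -6]].
det(H) = (-8)·(-6) − (-6)² = 12.
det(H) > 0 and tr(H) = -14 < 0, so H is negative definite and the point is a local maximum.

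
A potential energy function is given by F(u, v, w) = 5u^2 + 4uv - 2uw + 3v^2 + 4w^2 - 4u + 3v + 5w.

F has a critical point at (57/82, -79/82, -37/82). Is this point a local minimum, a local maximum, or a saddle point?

The Hessian is constant: H = [[10, 4, -2], [4, 6, 0], [-2, 0, 8]].
Leading principal minors: Δ₁ = 10, Δ₂ = 44, Δ₃ = 328.
All leading minors are positive, so H is positive definite: a local minimum.

local minimum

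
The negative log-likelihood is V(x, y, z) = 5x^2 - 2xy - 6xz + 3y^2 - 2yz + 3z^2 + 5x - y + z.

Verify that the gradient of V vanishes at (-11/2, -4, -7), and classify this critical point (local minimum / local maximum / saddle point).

local minimum

∇V = (10x - 2y - 6z + 5, -2x + 6y - 2z - 1, -6x - 2y + 6z + 1); substituting (-11/2, -4, -7) gives ∇V = (0, 0, 0), so (-11/2, -4, -7) is indeed a critical point.
The Hessian is constant: H = [[10, -2, -6], [-2, 6, -2], [-6, -2, 6]].
Leading principal minors: Δ₁ = 10, Δ₂ = 56, Δ₃ = 32.
All leading minors are positive, so H is positive definite: a local minimum.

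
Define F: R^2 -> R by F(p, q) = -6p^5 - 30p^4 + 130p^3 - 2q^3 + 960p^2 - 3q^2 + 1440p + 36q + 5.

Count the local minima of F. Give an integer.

2

F separates as a function of p plus a function of q, so ∇F=0 decouples.
∂F/∂p = -30(p - 4)(p + 1)(p + 3)(p + 4) = 0 at p ∈ {-4, -3, -1, 4}; ∂F/∂q = -6(q - 2)(q + 3) = 0 at q ∈ {-3, 2}.
The Hessian is diagonal: diag(F_pp, F_qq). Second derivatives: F_pp(-4)=720, F_pp(-3)=-420, F_pp(-1)=900, F_pp(4)=-8400; F_qq(-3)=30, F_qq(2)=-30.
Local minima occur where both diagonal entries positive: (-4, -3), (-1, -3). Count: 2.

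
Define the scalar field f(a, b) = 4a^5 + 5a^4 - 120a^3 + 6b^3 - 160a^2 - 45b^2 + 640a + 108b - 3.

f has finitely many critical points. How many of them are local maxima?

2

f separates as a function of a plus a function of b, so ∇f=0 decouples.
∂f/∂a = 20(a - 4)(a - 1)(a + 2)(a + 4) = 0 at a ∈ {-4, -2, 1, 4}; ∂f/∂b = 18(b - 3)(b - 2) = 0 at b ∈ {2, 3}.
The Hessian is diagonal: diag(f_aa, f_bb). Second derivatives: f_aa(-4)=-1600, f_aa(-2)=720, f_aa(1)=-900, f_aa(4)=2880; f_bb(2)=-18, f_bb(3)=18.
Local maxima occur where both diagonal entries negative: (-4, 2), (1, 2). Count: 2.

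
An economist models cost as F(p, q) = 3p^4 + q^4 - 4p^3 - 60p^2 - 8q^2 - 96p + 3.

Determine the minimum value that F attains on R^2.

-845

F(p,q) separates as A(p) + B(q) + 3, so its minimum is min A + min B + 3.
A'(p) = 12(p - 4)(p + 1)(p + 2) vanishes at p ∈ {-2, -1, 4}; B'(q) = 4q(q - 2)(q + 2) vanishes at q ∈ {-2, 0, 2}.
Local minima of A (where A''>0): A(-2)=32, A(4)=-832. Local minima of B: B(-2)=-16, B(2)=-16.
So the global minimum of F is A(4) + B(-2) + 3 = -832 − 16 + 3 = -845, attained at (4, -2).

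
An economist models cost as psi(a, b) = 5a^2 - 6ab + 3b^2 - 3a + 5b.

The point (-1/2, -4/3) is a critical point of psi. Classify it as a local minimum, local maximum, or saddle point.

local minimum

The Hessian of psi is constant: H = [[10, -6], [-6, 6]].
det(H) = 10·6 − (-6)² = 24.
det(H) > 0 and tr(H) = 16 > 0, so H is positive definite and the point is a local minimum.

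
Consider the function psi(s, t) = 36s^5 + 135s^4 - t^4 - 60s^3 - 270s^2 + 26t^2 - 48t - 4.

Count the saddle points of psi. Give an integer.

psi separates as a function of s plus a function of t, so ∇psi=0 decouples.
∂psi/∂s = 180s(s - 1)(s + 1)(s + 3) = 0 at s ∈ {-3, -1, 0, 1}; ∂psi/∂t = -4(t - 3)(t - 1)(t + 4) = 0 at t ∈ {-4, 1, 3}.
The Hessian is diagonal: diag(psi_ss, psi_tt). Second derivatives: psi_ss(-3)=-4320, psi_ss(-1)=720, psi_ss(0)=-540, psi_ss(1)=1440; psi_tt(-4)=-140, psi_tt(1)=40, psi_tt(3)=-56.
Saddle points occur where the two diagonal entries have opposite signs: (-3, 1), (-1, -4), (-1, 3), (0, 1), (1, -4), (1, 3). Count: 6.

6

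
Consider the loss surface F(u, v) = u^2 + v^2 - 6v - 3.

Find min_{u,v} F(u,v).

F(u,v) separates as P(u) + Q(v) − 3, so its minimum is min P + min Q − 3.
P'(u) = 2u vanishes at u ∈ {0}; Q'(v) = 2v - 6 vanishes at v ∈ {3}.
Local minima of P (where P''>0): P(0)=0. Local minima of Q: Q(3)=-9.
So the global minimum of F is P(0) + Q(3) − 3 = 0 − 9 − 3 = -12, attained at (0, 3).

-12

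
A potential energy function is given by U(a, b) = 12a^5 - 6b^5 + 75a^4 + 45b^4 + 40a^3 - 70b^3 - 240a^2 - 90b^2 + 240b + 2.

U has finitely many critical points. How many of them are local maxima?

U separates as a function of a plus a function of b, so ∇U=0 decouples.
∂U/∂a = 60a(a - 1)(a + 2)(a + 4) = 0 at a ∈ {-4, -2, 0, 1}; ∂U/∂b = -30(b - 4)(b - 2)(b - 1)(b + 1) = 0 at b ∈ {-1, 1, 2, 4}.
The Hessian is diagonal: diag(U_aa, U_bb). Second derivatives: U_aa(-4)=-2400, U_aa(-2)=720, U_aa(0)=-480, U_aa(1)=900; U_bb(-1)=900, U_bb(1)=-180, U_bb(2)=180, U_bb(4)=-900.
Local maxima occur where both diagonal entries negative: (-4, 1), (-4, 4), (0, 1), (0, 4). Count: 4.

4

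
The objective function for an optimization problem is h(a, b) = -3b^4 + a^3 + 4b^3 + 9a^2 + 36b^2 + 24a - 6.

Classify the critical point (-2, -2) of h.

saddle point

The mixed partial ∂²h/∂a∂b is 0, so the Hessian at any point is diag(h_aa, h_bb) = diag(6(a + 3), 12(-3b^2 + 2b + 6)).
At (-2, -2): H = diag(6, -120).
The eigenvalues have opposite signs, so H is indefinite: a saddle point.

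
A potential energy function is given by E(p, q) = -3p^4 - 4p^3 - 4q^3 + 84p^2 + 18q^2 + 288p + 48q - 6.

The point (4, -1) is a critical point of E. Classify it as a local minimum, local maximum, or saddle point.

saddle point

The mixed partial ∂²E/∂p∂q is 0, so the Hessian at any point is diag(E_pp, E_qq) = diag(12(-3p^2 - 2p + 14), 12(-2q + 3)).
At (4, -1): H = diag(-504, 60).
The eigenvalues have opposite signs, so H is indefinite: a saddle point.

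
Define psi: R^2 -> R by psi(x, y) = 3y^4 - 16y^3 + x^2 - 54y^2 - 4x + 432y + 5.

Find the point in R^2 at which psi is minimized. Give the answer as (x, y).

(2, -3)

psi(x,y) separates as P(x) + Q(y) + 5, so its minimum is min P + min Q + 5.
P'(x) = 2x - 4 vanishes at x ∈ {2}; Q'(y) = 12(y - 4)(y - 3)(y + 3) vanishes at y ∈ {-3, 3, 4}.
Local minima of P (where P''>0): P(2)=-4. Local minima of Q: Q(-3)=-1107, Q(4)=608.
So the global minimum of psi is P(2) + Q(-3) + 5 = -4 − 1107 + 5 = -1106, attained at (2, -3).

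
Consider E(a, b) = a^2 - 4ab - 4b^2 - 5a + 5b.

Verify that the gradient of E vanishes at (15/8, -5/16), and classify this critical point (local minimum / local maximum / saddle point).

saddle point

∇E = (2a - 4b - 5, -4a - 8b + 5); substituting (15/8, -5/16) gives ∇E = (0, 0), so (15/8, -5/16) is indeed a critical point.
The Hessian of E is constant: H = [[2, -4], [-4, -8]].
det(H) = 2·(-8) − (-4)² = -32.
Since det(H) < 0, H is indefinite and the critical point is a saddle point.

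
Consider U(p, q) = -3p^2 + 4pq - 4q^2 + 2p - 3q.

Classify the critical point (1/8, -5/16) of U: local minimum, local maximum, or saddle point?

The Hessian of U is constant: H = [[-6, 4], [4, -8]].
det(H) = (-6)·(-8) − 4² = 32.
det(H) > 0 and tr(H) = -14 < 0, so H is negative definite and the point is a local maximum.

local maximum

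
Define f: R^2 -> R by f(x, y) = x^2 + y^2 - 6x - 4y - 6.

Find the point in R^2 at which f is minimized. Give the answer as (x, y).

(3, 2)

f(x,y) separates as P(x) + Q(y) − 6, so its minimum is min P + min Q − 6.
P'(x) = 2x - 6 vanishes at x ∈ {3}; Q'(y) = 2y - 4 vanishes at y ∈ {2}.
Local minima of P (where P''>0): P(3)=-9. Local minima of Q: Q(2)=-4.
So the global minimum of f is P(3) + Q(2) − 6 = -9 − 4 − 6 = -19, attained at (3, 2).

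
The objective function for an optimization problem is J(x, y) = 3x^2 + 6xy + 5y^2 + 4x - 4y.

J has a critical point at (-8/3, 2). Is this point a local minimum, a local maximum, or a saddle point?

local minimum

The Hessian of J is constant: H = [[6, 6], [6, 10]].
det(H) = 6·10 − 6² = 24.
det(H) > 0 and tr(H) = 16 > 0, so H is positive definite and the point is a local minimum.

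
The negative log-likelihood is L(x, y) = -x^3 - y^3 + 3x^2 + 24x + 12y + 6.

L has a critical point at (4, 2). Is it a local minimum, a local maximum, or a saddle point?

The mixed partial ∂²L/∂x∂y is 0, so the Hessian at any point is diag(L_xx, L_yy) = diag(6(-x + 1), -6y).
At (4, 2): H = diag(-18, -12).
Both eigenvalues are negative, so H is negative definite: a local maximum.

local maximum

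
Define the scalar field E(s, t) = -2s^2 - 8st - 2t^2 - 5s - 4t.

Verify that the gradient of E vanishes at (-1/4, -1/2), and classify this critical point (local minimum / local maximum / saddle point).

∇E = (-4s - 8t - 5, -8s - 4t - 4); substituting (-1/4, -1/2) gives ∇E = (0, 0), so (-1/4, -1/2) is indeed a critical point.
The Hessian of E is constant: H = [[-4, -8], [-8, -4]].
det(H) = (-4)·(-4) − (-8)² = -48.
Since det(H) < 0, H is indefinite and the critical point is a saddle point.

saddle point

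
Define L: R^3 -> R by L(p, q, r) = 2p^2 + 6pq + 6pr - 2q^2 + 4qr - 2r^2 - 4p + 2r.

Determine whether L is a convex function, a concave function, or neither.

neither

L is quadratic, so its Hessian is the constant matrix H = [[4, 6, 6], [6, -4, 4], [6, 4, -4]].
Leading principal minors: 4, -52, 576.
Neither pattern holds ⇒ H is indefinite ⇒ neither convex nor concave.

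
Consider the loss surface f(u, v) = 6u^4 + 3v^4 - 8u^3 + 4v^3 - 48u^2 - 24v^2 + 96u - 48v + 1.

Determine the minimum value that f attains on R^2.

-335

f(u,v) separates as P(u) + Q(v) + 1, so its minimum is min P + min Q + 1.
P'(u) = 24(u - 2)(u - 1)(u + 2) vanishes at u ∈ {-2, 1, 2}; Q'(v) = 12(v - 2)(v + 1)(v + 2) vanishes at v ∈ {-2, -1, 2}.
Local minima of P (where P''>0): P(-2)=-224, P(2)=32. Local minima of Q: Q(-2)=16, Q(2)=-112.
So the global minimum of f is P(-2) + Q(2) + 1 = -224 − 112 + 1 = -335, attained at (-2, 2).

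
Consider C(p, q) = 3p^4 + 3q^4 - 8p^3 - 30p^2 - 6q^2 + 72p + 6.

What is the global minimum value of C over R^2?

-149

C(p,q) separates as A(p) + B(q) + 6, so its minimum is min A + min B + 6.
A'(p) = 12(p - 3)(p - 1)(p + 2) vanishes at p ∈ {-2, 1, 3}; B'(q) = 12q(q - 1)(q + 1) vanishes at q ∈ {-1, 0, 1}.
Local minima of A (where A''>0): A(-2)=-152, A(3)=-27. Local minima of B: B(-1)=-3, B(1)=-3.
So the global minimum of C is A(-2) + B(-1) + 6 = -152 − 3 + 6 = -149, attained at (-2, -1).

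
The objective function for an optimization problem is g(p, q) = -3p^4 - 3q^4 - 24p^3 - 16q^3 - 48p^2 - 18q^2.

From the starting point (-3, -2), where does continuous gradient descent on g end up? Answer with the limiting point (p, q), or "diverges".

(-2, -1)

g is separable, so gradient descent decouples: p follows -∂g/∂p, q follows -∂g/∂q.
∂g/∂p = -12p(p + 2)(p + 4); at p=-3 this is -36, so p increases.
∂g/∂q = -12q(q + 1)(q + 3); at q=-2 this is -24, so q increases.
p converges to its nearest critical value -2 (a local min of the p-part); q converges to -1. The iterate converges to (-2, -1).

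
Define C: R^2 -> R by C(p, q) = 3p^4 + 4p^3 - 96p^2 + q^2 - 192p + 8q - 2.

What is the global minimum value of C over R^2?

-1298

C(p,q) separates as A(p) + B(q) − 2, so its minimum is min A + min B − 2.
A'(p) = 12(p - 4)(p + 1)(p + 4) vanishes at p ∈ {-4, -1, 4}; B'(q) = 2q + 8 vanishes at q ∈ {-4}.
Local minima of A (where A''>0): A(-4)=-256, A(4)=-1280. Local minima of B: B(-4)=-16.
So the global minimum of C is A(4) + B(-4) − 2 = -1280 − 16 − 2 = -1298, attained at (4, -4).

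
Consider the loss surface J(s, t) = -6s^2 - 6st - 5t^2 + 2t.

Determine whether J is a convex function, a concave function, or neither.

J is quadratic, so its Hessian is the constant matrix H = [[-12, -6], [-6, -10]].
det(H) = 84, tr(H) = -22.
det(H) > 0 and tr(H) < 0, so H is negative definite everywhere: concave.

concave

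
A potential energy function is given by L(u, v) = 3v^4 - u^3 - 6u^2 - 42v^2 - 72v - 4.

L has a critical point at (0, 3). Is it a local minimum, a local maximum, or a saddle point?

The mixed partial ∂²L/∂u∂v is 0, so the Hessian at any point is diag(L_uu, L_vv) = diag(-6(u + 2), 12(3v^2 - 7)).
At (0, 3): H = diag(-12, 240).
The eigenvalues have opposite signs, so H is indefinite: a saddle point.

saddle point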